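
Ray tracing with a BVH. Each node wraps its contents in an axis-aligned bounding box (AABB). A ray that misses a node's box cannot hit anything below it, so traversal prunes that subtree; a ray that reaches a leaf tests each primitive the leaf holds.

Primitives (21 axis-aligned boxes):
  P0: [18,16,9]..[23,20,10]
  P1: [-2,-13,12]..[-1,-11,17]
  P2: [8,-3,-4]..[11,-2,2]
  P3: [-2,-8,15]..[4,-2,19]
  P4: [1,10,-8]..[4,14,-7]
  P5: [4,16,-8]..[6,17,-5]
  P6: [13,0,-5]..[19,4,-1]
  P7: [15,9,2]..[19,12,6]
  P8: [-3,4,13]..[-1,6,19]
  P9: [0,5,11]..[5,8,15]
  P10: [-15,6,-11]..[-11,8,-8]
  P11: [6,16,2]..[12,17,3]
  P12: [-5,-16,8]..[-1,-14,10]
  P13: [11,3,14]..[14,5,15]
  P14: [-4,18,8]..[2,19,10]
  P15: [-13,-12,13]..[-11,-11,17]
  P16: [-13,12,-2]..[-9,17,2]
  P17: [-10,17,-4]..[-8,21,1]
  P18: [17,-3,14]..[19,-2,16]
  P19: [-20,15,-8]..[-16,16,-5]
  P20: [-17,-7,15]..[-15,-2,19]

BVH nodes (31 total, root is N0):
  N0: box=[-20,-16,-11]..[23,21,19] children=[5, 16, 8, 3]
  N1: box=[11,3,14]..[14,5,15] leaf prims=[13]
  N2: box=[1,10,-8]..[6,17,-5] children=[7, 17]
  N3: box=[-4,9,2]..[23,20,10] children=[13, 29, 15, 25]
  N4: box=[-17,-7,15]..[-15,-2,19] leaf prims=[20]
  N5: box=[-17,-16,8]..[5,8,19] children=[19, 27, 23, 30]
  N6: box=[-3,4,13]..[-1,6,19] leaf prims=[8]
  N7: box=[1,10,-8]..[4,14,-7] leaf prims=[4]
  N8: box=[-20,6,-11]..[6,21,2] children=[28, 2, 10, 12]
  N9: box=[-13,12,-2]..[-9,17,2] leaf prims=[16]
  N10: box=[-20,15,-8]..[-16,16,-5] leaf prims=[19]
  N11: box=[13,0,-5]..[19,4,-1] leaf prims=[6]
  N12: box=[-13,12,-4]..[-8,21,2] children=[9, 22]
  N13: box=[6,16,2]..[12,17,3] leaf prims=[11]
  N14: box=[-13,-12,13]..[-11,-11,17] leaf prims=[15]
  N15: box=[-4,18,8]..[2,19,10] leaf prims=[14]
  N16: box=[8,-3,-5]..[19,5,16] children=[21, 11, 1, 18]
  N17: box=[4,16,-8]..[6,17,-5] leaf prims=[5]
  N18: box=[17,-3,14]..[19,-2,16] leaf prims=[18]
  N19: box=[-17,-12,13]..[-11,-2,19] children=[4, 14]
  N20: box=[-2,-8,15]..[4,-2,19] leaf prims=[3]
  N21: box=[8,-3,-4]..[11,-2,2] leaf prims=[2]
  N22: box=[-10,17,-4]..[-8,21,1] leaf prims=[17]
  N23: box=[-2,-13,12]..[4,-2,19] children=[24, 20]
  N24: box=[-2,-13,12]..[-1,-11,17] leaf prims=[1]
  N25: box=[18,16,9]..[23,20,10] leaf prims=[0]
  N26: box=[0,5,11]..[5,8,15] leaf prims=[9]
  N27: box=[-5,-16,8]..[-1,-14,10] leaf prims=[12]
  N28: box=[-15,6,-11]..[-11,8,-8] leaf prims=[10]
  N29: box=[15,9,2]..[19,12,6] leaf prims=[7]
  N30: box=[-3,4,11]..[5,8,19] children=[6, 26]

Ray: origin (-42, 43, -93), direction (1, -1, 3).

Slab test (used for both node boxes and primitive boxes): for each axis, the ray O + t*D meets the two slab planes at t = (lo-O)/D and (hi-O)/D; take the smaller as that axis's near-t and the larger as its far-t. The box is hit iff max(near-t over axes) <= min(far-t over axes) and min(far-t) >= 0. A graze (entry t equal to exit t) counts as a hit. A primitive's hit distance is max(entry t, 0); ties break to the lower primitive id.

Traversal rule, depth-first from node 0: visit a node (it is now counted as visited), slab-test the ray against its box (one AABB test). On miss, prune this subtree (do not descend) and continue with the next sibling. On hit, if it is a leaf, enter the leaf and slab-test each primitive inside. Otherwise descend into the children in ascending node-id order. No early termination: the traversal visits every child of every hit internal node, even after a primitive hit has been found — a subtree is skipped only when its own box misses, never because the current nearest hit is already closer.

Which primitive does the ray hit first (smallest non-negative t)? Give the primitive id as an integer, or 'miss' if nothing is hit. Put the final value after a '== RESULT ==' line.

Traverse from the root:
N0 x:[22,65] y:[22,59] z:[82/3,112/3] -> hit [82/3,112/3], descend [3, 5, 8, 16]
  N3 x:[38,65] y:[23,34] z:[95/3,103/3] -> miss, prune
  N5 x:[25,47] y:[35,59] z:[101/3,112/3] -> hit [35,112/3], descend [19, 23, 27, 30]
    N19 x:[25,31] y:[45,55] z:[106/3,112/3] -> miss, prune
    N23 x:[40,46] y:[45,56] z:[35,112/3] -> miss, prune
    N27 x:[37,41] y:[57,59] z:[101/3,103/3] -> miss, prune
    N30 x:[39,47] y:[35,39] z:[104/3,112/3] -> miss, prune
  N8 x:[22,48] y:[22,37] z:[82/3,95/3] -> hit [82/3,95/3], descend [2, 10, 12, 28]
    N2 x:[43,48] y:[26,33] z:[85/3,88/3] -> miss, prune
    N10 x:[22,26] y:[27,28] z:[85/3,88/3] -> miss, prune
    N12 x:[29,34] y:[22,31] z:[89/3,95/3] -> hit [89/3,31], descend [9, 22]
      N9 x:[29,33] y:[26,31] z:[91/3,95/3] -> hit [91/3,31] leaf, test {P16@t=91/3}
      N22 x:[32,34] y:[22,26] z:[89/3,94/3] -> miss, prune
    N28 x:[27,31] y:[35,37] z:[82/3,85/3] -> miss, prune
  N16 x:[50,61] y:[38,46] z:[88/3,109/3] -> miss, prune

Summary -> nodes [0, 3, 5, 19, 23, 27, 30, 8, 2, 10, 12, 9, 22, 28, 16]; box-tests=15; leaf-entries=1; first=P16

== RESULT ==
16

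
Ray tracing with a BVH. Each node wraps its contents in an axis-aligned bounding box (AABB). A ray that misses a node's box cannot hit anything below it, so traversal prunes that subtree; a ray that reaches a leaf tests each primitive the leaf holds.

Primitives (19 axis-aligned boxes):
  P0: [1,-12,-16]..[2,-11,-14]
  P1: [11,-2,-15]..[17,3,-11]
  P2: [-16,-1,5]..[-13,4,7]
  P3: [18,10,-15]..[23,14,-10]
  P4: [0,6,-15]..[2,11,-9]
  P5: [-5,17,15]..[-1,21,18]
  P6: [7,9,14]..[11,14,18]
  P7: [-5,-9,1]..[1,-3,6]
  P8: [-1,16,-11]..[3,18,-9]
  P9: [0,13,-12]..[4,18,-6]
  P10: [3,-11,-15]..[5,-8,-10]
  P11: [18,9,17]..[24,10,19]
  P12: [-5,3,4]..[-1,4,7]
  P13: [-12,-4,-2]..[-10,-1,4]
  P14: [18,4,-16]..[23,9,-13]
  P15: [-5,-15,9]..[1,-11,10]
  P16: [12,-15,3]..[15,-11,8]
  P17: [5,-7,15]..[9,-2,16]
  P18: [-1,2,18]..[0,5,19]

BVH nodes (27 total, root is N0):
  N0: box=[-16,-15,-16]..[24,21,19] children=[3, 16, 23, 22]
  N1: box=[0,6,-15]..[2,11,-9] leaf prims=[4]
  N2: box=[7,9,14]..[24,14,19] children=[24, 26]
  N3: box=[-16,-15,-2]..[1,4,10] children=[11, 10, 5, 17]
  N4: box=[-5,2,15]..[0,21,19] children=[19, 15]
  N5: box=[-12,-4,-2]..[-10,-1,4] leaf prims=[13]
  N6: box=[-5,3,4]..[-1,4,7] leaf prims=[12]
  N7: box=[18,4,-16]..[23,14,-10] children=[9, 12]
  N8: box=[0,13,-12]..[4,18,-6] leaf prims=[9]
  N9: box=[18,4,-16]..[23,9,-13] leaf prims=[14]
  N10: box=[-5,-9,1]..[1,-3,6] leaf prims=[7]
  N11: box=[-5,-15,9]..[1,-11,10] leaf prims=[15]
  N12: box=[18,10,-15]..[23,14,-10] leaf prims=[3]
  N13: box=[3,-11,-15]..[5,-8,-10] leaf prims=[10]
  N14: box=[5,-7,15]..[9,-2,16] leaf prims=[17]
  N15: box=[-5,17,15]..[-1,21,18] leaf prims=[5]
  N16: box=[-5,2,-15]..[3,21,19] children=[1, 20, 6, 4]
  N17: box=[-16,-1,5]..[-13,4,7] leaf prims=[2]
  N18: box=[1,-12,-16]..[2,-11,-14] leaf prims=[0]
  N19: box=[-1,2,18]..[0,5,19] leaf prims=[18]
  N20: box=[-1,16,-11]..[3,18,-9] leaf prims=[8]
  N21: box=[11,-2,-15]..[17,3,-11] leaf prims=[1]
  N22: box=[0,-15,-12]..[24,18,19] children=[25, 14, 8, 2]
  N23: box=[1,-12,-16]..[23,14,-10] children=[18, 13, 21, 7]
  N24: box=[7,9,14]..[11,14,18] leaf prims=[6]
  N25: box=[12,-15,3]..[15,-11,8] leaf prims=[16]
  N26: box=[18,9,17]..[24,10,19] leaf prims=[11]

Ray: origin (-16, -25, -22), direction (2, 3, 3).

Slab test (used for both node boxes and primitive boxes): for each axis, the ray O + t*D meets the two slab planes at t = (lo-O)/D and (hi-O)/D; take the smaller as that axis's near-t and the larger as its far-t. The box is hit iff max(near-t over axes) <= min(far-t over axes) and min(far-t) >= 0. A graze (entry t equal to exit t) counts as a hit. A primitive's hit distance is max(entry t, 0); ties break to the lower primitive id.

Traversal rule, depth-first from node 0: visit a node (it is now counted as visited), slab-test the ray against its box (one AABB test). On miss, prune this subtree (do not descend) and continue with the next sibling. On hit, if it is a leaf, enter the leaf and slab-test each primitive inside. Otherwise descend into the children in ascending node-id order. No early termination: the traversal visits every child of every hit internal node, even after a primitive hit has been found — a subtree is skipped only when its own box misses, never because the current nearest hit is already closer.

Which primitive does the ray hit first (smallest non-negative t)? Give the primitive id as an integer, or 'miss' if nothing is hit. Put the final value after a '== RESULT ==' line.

Walk:
N0 x:[0,20] y:[10/3,46/3] z:[2,41/3] -> hit [10/3,41/3], descend [3, 16, 22, 23]
  N3 x:[0,17/2] y:[10/3,29/3] z:[20/3,32/3] -> hit [20/3,17/2], descend [5, 10, 11, 17]
    N5 x:[2,3] y:[7,8] z:[20/3,26/3] -> miss, prune
    N10 x:[11/2,17/2] y:[16/3,22/3] z:[23/3,28/3] -> miss, prune
    N11 x:[11/2,17/2] y:[10/3,14/3] z:[31/3,32/3] -> miss, prune
    N17 x:[0,3/2] y:[8,29/3] z:[9,29/3] -> miss, prune
  N16 x:[11/2,19/2] y:[9,46/3] z:[7/3,41/3] -> hit [9,19/2], descend [1, 4, 6, 20]
    N1 x:[8,9] y:[31/3,12] z:[7/3,13/3] -> miss, prune
    N4 x:[11/2,8] y:[9,46/3] z:[37/3,41/3] -> miss, prune
    N6 x:[11/2,15/2] y:[28/3,29/3] z:[26/3,29/3] -> miss, prune
    N20 x:[15/2,19/2] y:[41/3,43/3] z:[11/3,13/3] -> miss, prune
  N22 x:[8,20] y:[10/3,43/3] z:[10/3,41/3] -> hit [8,41/3], descend [2, 8, 14, 25]
    N2 x:[23/2,20] y:[34/3,13] z:[12,41/3] -> hit [12,13], descend [24, 26]
      N24 x:[23/2,27/2] y:[34/3,13] z:[12,40/3] -> hit [12,13] leaf, test {P6@t=12}
      N26 x:[17,20] y:[34/3,35/3] z:[13,41/3] -> miss, prune
    N8 x:[8,10] y:[38/3,43/3] z:[10/3,16/3] -> miss, prune
    N14 x:[21/2,25/2] y:[6,23/3] z:[37/3,38/3] -> miss, prune
    N25 x:[14,31/2] y:[10/3,14/3] z:[25/3,10] -> miss, prune
  N23 x:[17/2,39/2] y:[13/3,13] z:[2,4] -> miss, prune

Summary -> nodes [0, 3, 5, 10, 11, 17, 16, 1, 4, 6, 20, 22, 2, 24, 26, 8, 14, 25, 23]; box-tests=19; leaf-entries=1; first=P6

== RESULT ==
6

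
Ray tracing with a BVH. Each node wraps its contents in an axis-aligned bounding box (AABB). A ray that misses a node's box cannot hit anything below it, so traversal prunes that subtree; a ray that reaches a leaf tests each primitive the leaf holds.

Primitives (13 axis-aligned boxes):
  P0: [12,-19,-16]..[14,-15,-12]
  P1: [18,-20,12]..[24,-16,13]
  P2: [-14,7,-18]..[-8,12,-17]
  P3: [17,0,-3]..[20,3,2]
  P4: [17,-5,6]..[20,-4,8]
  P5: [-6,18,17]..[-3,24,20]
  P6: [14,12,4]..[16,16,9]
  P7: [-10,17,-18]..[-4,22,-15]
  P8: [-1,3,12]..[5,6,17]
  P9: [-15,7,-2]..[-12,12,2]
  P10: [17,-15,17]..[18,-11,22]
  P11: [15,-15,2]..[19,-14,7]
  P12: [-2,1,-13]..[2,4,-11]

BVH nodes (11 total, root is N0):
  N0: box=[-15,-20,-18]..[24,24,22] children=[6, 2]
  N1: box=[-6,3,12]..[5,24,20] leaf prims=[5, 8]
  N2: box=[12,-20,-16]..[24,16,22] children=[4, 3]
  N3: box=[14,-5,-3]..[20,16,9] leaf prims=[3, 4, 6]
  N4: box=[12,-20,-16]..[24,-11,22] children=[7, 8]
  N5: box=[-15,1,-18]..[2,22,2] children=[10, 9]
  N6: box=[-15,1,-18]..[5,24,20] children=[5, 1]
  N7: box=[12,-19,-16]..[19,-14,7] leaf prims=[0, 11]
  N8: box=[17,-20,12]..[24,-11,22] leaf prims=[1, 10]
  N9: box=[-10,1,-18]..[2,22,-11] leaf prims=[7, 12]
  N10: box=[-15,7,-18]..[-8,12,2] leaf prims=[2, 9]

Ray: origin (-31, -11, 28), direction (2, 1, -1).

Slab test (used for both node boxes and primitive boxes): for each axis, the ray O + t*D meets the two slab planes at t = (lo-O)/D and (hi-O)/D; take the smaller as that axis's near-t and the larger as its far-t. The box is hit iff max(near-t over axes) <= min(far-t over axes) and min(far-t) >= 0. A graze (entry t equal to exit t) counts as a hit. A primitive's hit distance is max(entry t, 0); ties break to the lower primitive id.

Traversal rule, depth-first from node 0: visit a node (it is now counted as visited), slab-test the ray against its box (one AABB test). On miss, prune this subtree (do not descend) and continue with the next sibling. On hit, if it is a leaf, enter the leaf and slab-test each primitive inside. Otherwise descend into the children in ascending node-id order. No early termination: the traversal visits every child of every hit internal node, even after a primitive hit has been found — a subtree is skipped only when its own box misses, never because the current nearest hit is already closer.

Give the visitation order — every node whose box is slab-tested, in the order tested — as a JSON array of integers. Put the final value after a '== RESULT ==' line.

Traverse from the root:
N0 x:[8,55/2] y:[-9,35] z:[6,46] -> hit [8,55/2], descend [2, 6]
  N2 x:[43/2,55/2] y:[-9,27] z:[6,44] -> hit [43/2,27], descend [3, 4]
    N3 x:[45/2,51/2] y:[6,27] z:[19,31] -> hit [45/2,51/2] leaf, test {P3(miss), P4(miss), P6@t=23}
    N4 x:[43/2,55/2] y:[-9,0] z:[6,44] -> miss, prune
  N6 x:[8,18] y:[12,35] z:[8,46] -> hit [12,18], descend [1, 5]
    N1 x:[25/2,18] y:[14,35] z:[8,16] -> hit [14,16] leaf, test {P5(miss), P8@t=15}
    N5 x:[8,33/2] y:[12,33] z:[26,46] -> miss, prune

7 AABB tests over nodes [0, 2, 3, 4, 6, 1, 5]; 2 leaves entered; closest P8.

== RESULT ==
[0, 2, 3, 4, 6, 1, 5]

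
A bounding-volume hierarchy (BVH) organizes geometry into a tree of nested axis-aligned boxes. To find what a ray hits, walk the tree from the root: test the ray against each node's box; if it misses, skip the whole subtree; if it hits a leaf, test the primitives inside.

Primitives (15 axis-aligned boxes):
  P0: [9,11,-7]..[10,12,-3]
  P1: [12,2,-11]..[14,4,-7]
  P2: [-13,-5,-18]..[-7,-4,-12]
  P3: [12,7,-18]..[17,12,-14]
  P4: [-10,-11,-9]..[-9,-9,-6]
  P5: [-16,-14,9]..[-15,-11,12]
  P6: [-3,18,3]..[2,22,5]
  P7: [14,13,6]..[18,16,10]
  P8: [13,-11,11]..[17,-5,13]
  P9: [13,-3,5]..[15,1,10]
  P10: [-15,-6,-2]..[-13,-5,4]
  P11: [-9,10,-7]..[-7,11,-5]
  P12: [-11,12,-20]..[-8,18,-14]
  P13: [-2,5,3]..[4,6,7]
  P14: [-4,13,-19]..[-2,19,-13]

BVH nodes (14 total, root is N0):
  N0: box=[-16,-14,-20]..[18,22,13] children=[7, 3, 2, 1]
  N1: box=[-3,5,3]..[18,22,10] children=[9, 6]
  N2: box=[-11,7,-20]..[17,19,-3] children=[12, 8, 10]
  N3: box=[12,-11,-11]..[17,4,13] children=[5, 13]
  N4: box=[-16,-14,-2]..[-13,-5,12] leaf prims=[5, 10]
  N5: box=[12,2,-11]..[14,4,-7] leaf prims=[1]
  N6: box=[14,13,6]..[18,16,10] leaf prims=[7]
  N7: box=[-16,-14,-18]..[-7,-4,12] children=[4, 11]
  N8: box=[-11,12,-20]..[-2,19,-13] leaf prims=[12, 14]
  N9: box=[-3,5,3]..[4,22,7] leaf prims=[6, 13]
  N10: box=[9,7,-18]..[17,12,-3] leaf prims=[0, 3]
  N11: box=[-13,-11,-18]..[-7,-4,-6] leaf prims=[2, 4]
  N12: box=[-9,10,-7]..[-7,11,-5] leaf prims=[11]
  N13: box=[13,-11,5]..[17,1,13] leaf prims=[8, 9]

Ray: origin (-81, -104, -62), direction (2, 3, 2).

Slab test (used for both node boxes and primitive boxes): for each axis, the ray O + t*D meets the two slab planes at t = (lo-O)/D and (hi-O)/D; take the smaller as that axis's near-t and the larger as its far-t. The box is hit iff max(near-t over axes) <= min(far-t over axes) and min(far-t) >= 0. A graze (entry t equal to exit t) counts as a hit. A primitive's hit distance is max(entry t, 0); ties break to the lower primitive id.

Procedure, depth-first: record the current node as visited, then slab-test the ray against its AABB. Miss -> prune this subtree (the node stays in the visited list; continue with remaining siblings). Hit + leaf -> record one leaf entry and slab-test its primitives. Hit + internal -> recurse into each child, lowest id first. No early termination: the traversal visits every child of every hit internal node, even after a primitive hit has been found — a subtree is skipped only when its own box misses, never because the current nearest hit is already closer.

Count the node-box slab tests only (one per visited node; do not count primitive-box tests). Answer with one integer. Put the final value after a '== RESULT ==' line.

Trace the traversal:
N0 x:[65/2,99/2] y:[30,42] z:[21,75/2] -> hit [65/2,75/2], descend [1, 2, 3, 7]
  N1 x:[39,99/2] y:[109/3,42] z:[65/2,36] -> miss, prune
  N2 x:[35,49] y:[37,41] z:[21,59/2] -> miss, prune
  N3 x:[93/2,49] y:[31,36] z:[51/2,75/2] -> miss, prune
  N7 x:[65/2,37] y:[30,100/3] z:[22,37] -> hit [65/2,100/3], descend [4, 11]
    N4 x:[65/2,34] y:[30,33] z:[30,37] -> hit [65/2,33] leaf, test {P5(miss), P10@t=33}
    N11 x:[34,37] y:[31,100/3] z:[22,28] -> miss, prune

order=[0, 1, 2, 3, 7, 4, 11]  |boxes|=7  |leaves|=1  hit=P10

== RESULT ==
7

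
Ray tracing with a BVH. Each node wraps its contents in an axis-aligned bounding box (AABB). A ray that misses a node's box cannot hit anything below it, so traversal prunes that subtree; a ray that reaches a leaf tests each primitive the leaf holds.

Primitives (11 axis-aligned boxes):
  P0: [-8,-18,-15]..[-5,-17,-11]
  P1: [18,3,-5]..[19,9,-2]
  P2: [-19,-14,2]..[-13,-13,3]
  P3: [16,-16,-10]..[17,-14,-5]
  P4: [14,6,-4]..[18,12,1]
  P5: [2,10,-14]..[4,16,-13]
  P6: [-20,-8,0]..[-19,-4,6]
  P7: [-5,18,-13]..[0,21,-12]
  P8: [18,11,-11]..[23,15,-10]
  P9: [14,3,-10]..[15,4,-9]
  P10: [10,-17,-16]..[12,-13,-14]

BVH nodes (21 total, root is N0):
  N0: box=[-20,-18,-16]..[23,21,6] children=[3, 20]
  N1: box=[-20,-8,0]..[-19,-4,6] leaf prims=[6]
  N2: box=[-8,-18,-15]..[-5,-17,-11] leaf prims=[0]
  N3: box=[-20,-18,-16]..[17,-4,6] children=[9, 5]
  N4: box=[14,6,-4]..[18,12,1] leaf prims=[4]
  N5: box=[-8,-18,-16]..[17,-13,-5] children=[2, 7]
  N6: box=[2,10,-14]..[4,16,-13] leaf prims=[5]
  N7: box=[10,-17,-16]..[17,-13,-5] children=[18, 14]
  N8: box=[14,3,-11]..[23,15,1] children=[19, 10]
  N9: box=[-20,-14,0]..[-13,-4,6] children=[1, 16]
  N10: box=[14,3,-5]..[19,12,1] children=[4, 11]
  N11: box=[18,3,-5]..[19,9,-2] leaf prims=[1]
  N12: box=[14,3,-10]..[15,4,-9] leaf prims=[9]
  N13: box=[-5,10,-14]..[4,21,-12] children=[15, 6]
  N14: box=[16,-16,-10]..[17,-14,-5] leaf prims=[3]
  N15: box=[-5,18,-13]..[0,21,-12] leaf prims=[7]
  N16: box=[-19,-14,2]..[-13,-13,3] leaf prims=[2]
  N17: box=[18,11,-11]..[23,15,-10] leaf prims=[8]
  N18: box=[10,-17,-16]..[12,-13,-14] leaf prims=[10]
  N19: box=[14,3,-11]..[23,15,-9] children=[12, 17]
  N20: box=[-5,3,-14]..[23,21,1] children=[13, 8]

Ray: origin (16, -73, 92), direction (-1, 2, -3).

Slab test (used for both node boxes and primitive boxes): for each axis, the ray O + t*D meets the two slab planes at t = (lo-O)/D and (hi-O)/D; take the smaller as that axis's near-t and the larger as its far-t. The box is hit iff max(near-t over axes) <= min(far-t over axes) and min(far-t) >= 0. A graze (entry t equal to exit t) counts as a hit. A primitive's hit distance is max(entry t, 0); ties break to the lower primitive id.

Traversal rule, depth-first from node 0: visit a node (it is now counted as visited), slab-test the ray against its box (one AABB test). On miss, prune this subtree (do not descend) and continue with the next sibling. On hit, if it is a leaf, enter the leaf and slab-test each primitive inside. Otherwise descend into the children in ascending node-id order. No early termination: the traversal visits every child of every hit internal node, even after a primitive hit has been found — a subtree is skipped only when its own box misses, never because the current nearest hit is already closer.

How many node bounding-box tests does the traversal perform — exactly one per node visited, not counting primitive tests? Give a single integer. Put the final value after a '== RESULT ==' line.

Traverse from the root:
N0 x:[-7,36] y:[55/2,47] z:[86/3,36] -> hit [86/3,36], descend [3, 20]
  N3 x:[-1,36] y:[55/2,69/2] z:[86/3,36] -> hit [86/3,69/2], descend [5, 9]
    N5 x:[-1,24] y:[55/2,30] z:[97/3,36] -> miss, prune
    N9 x:[29,36] y:[59/2,69/2] z:[86/3,92/3] -> hit [59/2,92/3], descend [1, 16]
      N1 x:[35,36] y:[65/2,69/2] z:[86/3,92/3] -> miss, prune
      N16 x:[29,35] y:[59/2,30] z:[89/3,30] -> hit [89/3,30] leaf, test {P2@t=89/3}
  N20 x:[-7,21] y:[38,47] z:[91/3,106/3] -> miss, prune

7 AABB tests over nodes [0, 3, 5, 9, 1, 16, 20]; 1 leaf entered; closest P2.

== RESULT ==
7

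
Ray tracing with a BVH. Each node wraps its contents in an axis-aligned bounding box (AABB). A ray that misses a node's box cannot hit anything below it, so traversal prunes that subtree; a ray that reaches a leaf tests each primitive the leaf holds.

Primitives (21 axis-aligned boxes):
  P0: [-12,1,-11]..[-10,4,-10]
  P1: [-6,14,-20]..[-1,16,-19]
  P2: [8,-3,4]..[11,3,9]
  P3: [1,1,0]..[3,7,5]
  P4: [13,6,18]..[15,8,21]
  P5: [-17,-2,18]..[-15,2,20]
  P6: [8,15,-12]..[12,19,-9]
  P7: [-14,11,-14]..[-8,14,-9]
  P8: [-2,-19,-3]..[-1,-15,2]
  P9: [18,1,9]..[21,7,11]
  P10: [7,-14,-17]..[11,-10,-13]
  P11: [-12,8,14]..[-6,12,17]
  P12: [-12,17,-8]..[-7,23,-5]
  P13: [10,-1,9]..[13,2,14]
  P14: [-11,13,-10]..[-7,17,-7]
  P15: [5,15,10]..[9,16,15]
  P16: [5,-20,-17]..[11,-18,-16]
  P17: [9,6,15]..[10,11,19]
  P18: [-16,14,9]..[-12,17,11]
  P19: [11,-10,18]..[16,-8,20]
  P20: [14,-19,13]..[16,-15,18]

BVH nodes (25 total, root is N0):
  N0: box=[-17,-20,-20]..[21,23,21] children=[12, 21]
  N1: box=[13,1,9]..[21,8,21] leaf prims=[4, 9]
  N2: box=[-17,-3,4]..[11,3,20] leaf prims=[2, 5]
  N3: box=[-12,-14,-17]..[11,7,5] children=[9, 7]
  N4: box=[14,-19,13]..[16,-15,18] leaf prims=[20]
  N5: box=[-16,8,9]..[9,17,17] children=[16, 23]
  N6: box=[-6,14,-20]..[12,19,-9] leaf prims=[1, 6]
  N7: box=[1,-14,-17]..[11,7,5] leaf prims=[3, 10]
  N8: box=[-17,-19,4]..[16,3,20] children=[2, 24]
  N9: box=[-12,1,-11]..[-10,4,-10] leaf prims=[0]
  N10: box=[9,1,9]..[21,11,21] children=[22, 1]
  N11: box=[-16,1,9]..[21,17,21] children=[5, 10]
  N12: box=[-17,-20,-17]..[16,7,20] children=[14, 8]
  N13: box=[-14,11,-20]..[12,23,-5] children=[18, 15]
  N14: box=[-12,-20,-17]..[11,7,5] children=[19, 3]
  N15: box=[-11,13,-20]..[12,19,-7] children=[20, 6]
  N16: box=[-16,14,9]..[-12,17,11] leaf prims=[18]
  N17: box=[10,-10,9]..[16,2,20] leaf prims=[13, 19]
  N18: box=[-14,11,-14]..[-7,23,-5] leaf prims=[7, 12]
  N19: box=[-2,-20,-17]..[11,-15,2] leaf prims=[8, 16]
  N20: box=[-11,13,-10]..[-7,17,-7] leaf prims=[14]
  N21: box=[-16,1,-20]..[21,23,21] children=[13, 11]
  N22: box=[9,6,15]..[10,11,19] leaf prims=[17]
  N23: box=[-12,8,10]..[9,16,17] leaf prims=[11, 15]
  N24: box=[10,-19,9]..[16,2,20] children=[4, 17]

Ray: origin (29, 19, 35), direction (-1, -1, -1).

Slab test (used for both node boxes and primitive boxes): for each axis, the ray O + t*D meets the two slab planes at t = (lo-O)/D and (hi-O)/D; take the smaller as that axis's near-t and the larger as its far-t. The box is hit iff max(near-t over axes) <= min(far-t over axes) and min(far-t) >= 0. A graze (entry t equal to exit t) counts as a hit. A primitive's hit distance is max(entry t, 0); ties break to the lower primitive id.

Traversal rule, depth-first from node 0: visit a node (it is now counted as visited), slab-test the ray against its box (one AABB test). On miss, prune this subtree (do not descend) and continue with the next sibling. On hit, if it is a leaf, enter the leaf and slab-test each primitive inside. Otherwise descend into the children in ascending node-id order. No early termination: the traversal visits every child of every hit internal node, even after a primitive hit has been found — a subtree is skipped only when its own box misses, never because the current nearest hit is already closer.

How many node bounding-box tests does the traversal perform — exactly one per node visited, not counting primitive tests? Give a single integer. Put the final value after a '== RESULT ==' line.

Trace the traversal:
N0 x:[8,46] y:[-4,39] z:[14,55] -> hit [14,39], descend [12, 21]
  N12 x:[13,46] y:[12,39] z:[15,52] -> hit [15,39], descend [8, 14]
    N8 x:[13,46] y:[16,38] z:[15,31] -> hit [16,31], descend [2, 24]
      N2 x:[18,46] y:[16,22] z:[15,31] -> hit [18,22] leaf, test {P2(miss), P5(miss)}
      N24 x:[13,19] y:[17,38] z:[15,26] -> hit [17,19], descend [4, 17]
        N4 x:[13,15] y:[34,38] z:[17,22] -> miss, prune
        N17 x:[13,19] y:[17,29] z:[15,26] -> hit [17,19] leaf, test {P13(miss), P19(miss)}
    N14 x:[18,41] y:[12,39] z:[30,52] -> hit [30,39], descend [3, 19]
      N3 x:[18,41] y:[12,33] z:[30,52] -> hit [30,33], descend [7, 9]
        N7 x:[18,28] y:[12,33] z:[30,52] -> miss, prune
        N9 x:[39,41] y:[15,18] z:[45,46] -> miss, prune
      N19 x:[18,31] y:[34,39] z:[33,52] -> miss, prune
  N21 x:[8,45] y:[-4,18] z:[14,55] -> hit [14,18], descend [11, 13]
    N11 x:[8,45] y:[2,18] z:[14,26] -> hit [14,18], descend [5, 10]
      N5 x:[20,45] y:[2,11] z:[18,26] -> miss, prune
      N10 x:[8,20] y:[8,18] z:[14,26] -> hit [14,18], descend [1, 22]
        N1 x:[8,16] y:[11,18] z:[14,26] -> hit [14,16] leaf, test {P4(miss), P9(miss)}
        N22 x:[19,20] y:[8,13] z:[16,20] -> miss, prune
    N13 x:[17,43] y:[-4,8] z:[40,55] -> miss, prune

Visited [0, 12, 8, 2, 24, 4, 17, 14, 3, 7, 9, 19, 21, 11, 5, 10, 1, 22, 13]. Tests: 19 box, 3 leaf. Nearest: miss.

== RESULT ==
19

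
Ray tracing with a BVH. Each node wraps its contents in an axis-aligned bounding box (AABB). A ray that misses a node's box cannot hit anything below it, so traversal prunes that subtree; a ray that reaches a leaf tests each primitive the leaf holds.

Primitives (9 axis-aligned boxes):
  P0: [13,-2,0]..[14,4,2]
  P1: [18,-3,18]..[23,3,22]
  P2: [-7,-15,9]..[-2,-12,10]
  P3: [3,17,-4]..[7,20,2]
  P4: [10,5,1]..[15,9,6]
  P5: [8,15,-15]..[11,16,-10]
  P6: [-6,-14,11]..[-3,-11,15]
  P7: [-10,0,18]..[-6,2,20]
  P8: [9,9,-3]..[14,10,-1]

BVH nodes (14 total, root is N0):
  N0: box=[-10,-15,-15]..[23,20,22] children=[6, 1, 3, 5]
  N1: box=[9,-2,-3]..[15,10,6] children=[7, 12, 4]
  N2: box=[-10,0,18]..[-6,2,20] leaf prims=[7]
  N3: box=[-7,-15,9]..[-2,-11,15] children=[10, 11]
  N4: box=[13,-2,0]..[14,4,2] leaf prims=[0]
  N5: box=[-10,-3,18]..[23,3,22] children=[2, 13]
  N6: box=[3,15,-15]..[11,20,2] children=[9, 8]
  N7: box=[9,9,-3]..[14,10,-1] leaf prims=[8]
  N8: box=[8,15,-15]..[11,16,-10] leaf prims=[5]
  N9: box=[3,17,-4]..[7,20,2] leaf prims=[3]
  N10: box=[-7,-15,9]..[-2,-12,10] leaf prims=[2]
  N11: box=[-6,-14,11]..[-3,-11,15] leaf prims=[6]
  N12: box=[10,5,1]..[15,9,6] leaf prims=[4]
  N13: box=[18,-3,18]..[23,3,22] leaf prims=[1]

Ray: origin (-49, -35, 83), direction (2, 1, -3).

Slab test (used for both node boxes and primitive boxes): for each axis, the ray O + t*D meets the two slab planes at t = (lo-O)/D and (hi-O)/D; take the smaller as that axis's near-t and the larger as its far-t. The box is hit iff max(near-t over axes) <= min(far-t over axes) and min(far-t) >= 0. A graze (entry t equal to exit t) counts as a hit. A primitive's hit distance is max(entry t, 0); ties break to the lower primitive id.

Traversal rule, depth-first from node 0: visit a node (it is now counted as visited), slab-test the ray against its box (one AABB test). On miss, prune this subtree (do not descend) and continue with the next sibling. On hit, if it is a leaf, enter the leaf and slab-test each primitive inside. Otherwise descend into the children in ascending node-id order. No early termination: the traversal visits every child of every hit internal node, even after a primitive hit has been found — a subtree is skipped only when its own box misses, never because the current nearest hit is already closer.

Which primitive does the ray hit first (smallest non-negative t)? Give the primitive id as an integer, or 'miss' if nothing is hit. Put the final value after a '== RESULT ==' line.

Walk:
N0 x:[39/2,36] y:[20,55] z:[61/3,98/3] -> hit [61/3,98/3], descend [1, 3, 5, 6]
  N1 x:[29,32] y:[33,45] z:[77/3,86/3] -> miss, prune
  N3 x:[21,47/2] y:[20,24] z:[68/3,74/3] -> hit [68/3,47/2], descend [10, 11]
    N10 x:[21,47/2] y:[20,23] z:[73/3,74/3] -> miss, prune
    N11 x:[43/2,23] y:[21,24] z:[68/3,24] -> hit [68/3,23] leaf, test {P6@t=68/3}
  N5 x:[39/2,36] y:[32,38] z:[61/3,65/3] -> miss, prune
  N6 x:[26,30] y:[50,55] z:[27,98/3] -> miss, prune

Summary -> nodes [0, 1, 3, 10, 11, 5, 6]; box-tests=7; leaf-entries=1; first=P6

== RESULT ==
6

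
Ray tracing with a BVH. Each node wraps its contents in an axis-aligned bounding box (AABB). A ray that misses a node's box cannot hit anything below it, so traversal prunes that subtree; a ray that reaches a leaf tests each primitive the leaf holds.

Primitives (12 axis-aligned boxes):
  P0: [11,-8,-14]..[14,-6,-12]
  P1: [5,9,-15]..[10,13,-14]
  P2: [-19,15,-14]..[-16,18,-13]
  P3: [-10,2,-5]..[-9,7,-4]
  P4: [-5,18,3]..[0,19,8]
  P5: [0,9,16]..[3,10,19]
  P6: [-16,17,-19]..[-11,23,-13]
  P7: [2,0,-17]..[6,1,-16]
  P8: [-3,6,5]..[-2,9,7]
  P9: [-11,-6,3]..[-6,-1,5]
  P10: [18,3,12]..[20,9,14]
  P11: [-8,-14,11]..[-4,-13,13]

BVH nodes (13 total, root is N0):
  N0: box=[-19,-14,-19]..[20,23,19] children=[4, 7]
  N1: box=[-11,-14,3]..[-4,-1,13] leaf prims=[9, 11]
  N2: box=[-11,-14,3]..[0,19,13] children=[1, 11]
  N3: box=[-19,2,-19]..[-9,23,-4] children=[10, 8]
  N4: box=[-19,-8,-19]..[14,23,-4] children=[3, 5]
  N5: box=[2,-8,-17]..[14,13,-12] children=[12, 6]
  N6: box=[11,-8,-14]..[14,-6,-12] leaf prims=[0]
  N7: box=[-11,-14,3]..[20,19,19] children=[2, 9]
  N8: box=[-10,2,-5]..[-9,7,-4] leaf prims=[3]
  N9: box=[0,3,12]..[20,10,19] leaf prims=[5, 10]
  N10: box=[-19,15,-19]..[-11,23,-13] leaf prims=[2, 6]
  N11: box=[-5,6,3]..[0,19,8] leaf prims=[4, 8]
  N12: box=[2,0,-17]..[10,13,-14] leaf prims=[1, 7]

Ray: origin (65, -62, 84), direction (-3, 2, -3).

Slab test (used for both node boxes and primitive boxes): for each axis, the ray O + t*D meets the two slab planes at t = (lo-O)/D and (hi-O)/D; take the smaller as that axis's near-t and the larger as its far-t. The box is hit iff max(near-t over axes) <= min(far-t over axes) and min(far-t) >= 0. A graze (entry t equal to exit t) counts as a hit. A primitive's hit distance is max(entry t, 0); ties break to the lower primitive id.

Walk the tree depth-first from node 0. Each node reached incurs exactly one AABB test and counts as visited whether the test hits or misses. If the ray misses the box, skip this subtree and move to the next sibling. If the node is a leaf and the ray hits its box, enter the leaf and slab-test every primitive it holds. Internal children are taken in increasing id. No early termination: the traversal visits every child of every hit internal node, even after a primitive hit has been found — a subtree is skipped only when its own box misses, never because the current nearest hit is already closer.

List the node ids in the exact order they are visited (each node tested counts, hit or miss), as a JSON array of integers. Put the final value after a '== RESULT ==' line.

Trace the traversal:
N0 x:[15,28] y:[24,85/2] z:[65/3,103/3] -> hit [24,28], descend [4, 7]
  N4 x:[17,28] y:[27,85/2] z:[88/3,103/3] -> miss, prune
  N7 x:[15,76/3] y:[24,81/2] z:[65/3,27] -> hit [24,76/3], descend [2, 9]
    N2 x:[65/3,76/3] y:[24,81/2] z:[71/3,27] -> hit [24,76/3], descend [1, 11]
      N1 x:[23,76/3] y:[24,61/2] z:[71/3,27] -> hit [24,76/3] leaf, test {P9(miss), P11@t=24}
      N11 x:[65/3,70/3] y:[34,81/2] z:[76/3,27] -> miss, prune
    N9 x:[15,65/3] y:[65/2,36] z:[65/3,24] -> miss, prune

7 AABB tests over nodes [0, 4, 7, 2, 1, 11, 9]; 1 leaf entered; closest P11.

== RESULT ==
[0, 4, 7, 2, 1, 11, 9]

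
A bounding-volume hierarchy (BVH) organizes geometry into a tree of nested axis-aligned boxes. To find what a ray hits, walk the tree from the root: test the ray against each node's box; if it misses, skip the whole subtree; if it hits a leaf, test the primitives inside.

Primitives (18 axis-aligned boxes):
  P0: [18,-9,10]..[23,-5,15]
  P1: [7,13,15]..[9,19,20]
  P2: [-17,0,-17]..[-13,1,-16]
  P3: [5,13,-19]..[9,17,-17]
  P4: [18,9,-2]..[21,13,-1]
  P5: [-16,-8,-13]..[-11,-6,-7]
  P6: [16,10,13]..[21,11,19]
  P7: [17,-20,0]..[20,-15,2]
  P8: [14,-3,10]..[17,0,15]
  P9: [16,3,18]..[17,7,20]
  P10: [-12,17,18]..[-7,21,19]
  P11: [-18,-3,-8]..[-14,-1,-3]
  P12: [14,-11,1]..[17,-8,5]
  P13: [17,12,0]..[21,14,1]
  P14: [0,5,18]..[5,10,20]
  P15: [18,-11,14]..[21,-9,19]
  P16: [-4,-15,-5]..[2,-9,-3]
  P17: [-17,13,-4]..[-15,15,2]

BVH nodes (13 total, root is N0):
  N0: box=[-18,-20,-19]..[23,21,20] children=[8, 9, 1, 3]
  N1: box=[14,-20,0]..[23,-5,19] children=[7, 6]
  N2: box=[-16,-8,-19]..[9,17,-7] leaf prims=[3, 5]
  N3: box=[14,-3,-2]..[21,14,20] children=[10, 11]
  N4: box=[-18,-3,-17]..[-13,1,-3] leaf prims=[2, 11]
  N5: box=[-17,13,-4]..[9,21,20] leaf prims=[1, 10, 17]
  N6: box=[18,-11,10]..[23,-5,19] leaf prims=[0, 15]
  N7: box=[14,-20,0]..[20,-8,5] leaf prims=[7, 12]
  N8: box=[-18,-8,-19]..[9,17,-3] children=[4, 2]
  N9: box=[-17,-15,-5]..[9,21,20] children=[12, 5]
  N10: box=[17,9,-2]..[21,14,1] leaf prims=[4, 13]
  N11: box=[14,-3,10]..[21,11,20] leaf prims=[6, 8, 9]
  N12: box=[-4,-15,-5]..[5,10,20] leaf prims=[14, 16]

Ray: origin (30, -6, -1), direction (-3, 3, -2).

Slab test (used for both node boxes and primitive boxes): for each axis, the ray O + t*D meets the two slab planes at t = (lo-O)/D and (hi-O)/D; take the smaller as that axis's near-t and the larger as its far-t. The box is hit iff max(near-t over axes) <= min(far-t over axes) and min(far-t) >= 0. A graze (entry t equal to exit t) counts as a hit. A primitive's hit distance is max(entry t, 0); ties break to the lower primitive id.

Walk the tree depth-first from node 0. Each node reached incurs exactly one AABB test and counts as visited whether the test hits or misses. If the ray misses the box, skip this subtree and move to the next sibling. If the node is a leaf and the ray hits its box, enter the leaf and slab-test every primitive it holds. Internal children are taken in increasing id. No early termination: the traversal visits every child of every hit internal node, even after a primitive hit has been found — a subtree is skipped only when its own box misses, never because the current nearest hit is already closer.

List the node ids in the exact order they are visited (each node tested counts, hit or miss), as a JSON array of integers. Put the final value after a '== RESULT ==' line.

Traverse from the root:
N0 x:[7/3,16] y:[-14/3,9] z:[-21/2,9] -> hit [7/3,9], descend [1, 3, 8, 9]
  N1 x:[7/3,16/3] y:[-14/3,1/3] z:[-10,-1/2] -> miss, prune
  N3 x:[3,16/3] y:[1,20/3] z:[-21/2,1/2] -> miss, prune
  N8 x:[7,16] y:[-2/3,23/3] z:[1,9] -> hit [7,23/3], descend [2, 4]
    N2 x:[7,46/3] y:[-2/3,23/3] z:[3,9] -> hit [7,23/3] leaf, test {P3(miss), P5(miss)}
    N4 x:[43/3,16] y:[1,7/3] z:[1,8] -> miss, prune
  N9 x:[7,47/3] y:[-3,9] z:[-21/2,2] -> miss, prune

Summary -> nodes [0, 1, 3, 8, 2, 4, 9]; box-tests=7; leaf-entries=1; first=miss

== RESULT ==
[0, 1, 3, 8, 2, 4, 9]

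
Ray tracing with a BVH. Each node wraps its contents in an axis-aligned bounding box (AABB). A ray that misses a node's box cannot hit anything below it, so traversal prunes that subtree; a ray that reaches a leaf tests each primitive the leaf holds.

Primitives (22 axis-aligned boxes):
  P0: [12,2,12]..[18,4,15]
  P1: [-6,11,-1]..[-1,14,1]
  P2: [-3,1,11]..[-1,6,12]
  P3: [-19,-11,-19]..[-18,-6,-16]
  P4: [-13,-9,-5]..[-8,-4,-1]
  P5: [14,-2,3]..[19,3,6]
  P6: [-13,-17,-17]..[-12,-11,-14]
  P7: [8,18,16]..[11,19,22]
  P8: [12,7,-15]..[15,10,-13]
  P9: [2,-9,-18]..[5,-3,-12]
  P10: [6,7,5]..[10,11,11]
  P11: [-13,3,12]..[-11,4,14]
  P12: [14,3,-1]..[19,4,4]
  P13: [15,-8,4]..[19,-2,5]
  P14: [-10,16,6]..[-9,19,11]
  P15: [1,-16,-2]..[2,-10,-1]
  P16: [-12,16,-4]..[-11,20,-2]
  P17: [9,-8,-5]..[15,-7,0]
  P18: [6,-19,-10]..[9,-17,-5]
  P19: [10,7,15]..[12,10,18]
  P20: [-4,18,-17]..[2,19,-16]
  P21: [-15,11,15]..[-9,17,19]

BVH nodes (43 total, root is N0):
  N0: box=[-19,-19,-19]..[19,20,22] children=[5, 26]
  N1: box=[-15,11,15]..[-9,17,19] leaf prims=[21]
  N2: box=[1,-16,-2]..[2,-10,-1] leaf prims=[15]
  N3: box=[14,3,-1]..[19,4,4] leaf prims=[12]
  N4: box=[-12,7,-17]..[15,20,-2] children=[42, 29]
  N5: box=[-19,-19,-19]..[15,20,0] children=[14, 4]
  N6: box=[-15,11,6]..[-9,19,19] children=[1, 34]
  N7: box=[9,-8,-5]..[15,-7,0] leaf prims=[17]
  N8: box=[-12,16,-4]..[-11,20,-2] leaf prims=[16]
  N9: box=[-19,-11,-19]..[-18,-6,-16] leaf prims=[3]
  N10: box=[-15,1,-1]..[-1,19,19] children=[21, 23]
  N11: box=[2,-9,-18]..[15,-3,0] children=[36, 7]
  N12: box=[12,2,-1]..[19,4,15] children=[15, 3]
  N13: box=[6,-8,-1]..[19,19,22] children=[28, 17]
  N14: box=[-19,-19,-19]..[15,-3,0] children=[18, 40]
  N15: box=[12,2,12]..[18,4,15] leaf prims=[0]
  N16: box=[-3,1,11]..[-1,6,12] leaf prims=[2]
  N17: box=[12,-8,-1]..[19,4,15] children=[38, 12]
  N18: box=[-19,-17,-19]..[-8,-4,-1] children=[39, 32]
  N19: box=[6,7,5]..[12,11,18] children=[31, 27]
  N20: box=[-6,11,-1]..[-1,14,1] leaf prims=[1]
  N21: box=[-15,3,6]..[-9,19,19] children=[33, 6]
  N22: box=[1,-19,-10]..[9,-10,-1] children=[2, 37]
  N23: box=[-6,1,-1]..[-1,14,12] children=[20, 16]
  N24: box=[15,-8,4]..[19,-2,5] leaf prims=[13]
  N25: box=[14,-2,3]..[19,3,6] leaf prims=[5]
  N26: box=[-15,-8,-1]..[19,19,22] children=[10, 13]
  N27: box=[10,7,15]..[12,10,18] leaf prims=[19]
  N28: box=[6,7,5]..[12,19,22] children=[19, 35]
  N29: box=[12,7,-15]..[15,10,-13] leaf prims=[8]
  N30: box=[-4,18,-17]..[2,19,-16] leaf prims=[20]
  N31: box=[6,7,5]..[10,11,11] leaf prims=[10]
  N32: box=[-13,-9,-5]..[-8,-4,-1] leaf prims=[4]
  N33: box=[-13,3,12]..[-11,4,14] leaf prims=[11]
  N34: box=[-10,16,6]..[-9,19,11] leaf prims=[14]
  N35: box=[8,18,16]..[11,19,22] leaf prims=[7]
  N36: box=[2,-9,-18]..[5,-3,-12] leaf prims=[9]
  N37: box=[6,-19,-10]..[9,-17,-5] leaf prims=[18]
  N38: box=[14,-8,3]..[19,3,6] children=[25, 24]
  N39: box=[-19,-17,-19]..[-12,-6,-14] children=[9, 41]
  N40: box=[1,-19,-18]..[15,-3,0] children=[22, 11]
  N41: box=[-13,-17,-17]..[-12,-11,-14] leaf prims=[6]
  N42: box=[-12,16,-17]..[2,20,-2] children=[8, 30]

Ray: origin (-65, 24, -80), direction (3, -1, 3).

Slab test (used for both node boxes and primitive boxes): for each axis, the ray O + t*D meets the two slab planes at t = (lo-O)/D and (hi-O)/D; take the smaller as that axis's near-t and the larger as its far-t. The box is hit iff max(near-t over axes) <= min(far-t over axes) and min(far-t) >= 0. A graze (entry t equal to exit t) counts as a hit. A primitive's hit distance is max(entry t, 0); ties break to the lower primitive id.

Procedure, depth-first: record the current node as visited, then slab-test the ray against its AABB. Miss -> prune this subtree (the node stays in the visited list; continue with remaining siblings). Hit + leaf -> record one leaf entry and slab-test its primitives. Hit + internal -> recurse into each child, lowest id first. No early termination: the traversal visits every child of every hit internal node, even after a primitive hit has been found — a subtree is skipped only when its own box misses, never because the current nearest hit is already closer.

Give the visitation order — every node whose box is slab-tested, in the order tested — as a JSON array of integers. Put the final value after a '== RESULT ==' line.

Walk:
N0 x:[46/3,28] y:[4,43] z:[61/3,34] -> hit [61/3,28], descend [5, 26]
  N5 x:[46/3,80/3] y:[4,43] z:[61/3,80/3] -> hit [61/3,80/3], descend [4, 14]
    N4 x:[53/3,80/3] y:[4,17] z:[21,26] -> miss, prune
    N14 x:[46/3,80/3] y:[27,43] z:[61/3,80/3] -> miss, prune
  N26 x:[50/3,28] y:[5,32] z:[79/3,34] -> hit [79/3,28], descend [10, 13]
    N10 x:[50/3,64/3] y:[5,23] z:[79/3,33] -> miss, prune
    N13 x:[71/3,28] y:[5,32] z:[79/3,34] -> hit [79/3,28], descend [17, 28]
      N17 x:[77/3,28] y:[20,32] z:[79/3,95/3] -> hit [79/3,28], descend [12, 38]
        N12 x:[77/3,28] y:[20,22] z:[79/3,95/3] -> miss, prune
        N38 x:[79/3,28] y:[21,32] z:[83/3,86/3] -> hit [83/3,28], descend [24, 25]
          N24 x:[80/3,28] y:[26,32] z:[28,85/3] -> hit [28,28] leaf, test {P13@t=28}
          N25 x:[79/3,28] y:[21,26] z:[83/3,86/3] -> miss, prune
      N28 x:[71/3,77/3] y:[5,17] z:[85/3,34] -> miss, prune

order=[0, 5, 4, 14, 26, 10, 13, 17, 12, 38, 24, 25, 28]  |boxes|=13  |leaves|=1  hit=P13

== RESULT ==
[0, 5, 4, 14, 26, 10, 13, 17, 12, 38, 24, 25, 28]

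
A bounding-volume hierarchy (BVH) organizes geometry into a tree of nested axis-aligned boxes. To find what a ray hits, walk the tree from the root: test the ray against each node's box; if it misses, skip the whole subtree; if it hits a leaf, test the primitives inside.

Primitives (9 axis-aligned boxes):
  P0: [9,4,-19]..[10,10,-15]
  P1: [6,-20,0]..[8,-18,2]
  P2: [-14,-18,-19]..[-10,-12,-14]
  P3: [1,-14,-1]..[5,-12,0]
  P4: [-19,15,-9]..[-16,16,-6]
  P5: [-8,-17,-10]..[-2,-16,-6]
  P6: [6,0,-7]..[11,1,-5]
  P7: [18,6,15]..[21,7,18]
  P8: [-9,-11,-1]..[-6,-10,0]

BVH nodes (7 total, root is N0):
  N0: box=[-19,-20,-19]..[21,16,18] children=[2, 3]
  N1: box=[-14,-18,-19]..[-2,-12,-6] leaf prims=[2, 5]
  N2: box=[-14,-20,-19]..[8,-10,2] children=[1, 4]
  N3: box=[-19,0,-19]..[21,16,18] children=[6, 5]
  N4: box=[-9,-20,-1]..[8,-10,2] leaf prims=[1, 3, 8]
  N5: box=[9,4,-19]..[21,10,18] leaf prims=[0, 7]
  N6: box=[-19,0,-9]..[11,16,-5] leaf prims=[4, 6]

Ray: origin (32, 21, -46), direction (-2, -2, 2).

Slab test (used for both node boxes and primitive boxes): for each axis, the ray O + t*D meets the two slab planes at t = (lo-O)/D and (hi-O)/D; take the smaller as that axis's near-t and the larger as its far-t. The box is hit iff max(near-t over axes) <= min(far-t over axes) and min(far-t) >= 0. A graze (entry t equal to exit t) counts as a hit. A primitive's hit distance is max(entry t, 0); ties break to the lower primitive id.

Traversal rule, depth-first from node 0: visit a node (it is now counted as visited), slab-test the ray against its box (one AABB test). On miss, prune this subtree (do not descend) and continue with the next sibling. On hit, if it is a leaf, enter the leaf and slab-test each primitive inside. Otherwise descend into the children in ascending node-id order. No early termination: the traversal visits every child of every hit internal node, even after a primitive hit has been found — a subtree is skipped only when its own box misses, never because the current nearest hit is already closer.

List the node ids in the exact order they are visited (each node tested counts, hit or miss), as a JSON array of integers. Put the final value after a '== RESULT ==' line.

Trace the traversal:
N0 x:[11/2,51/2] y:[5/2,41/2] z:[27/2,32] -> hit [27/2,41/2], descend [2, 3]
  N2 x:[12,23] y:[31/2,41/2] z:[27/2,24] -> hit [31/2,41/2], descend [1, 4]
    N1 x:[17,23] y:[33/2,39/2] z:[27/2,20] -> hit [17,39/2] leaf, test {P2(miss), P5@t=37/2}
    N4 x:[12,41/2] y:[31/2,41/2] z:[45/2,24] -> miss, prune
  N3 x:[11/2,51/2] y:[5/2,21/2] z:[27/2,32] -> miss, prune

order=[0, 2, 1, 4, 3]  |boxes|=5  |leaves|=1  hit=P5

== RESULT ==
[0, 2, 1, 4, 3]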